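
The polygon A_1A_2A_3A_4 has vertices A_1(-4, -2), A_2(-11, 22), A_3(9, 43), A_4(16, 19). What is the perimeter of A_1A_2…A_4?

108

|A_1A_2| = √((-7)² + (24)²) = √625 = 25
|A_2A_3| = √((20)² + (21)²) = √841 = 29
|A_3A_4| = √((7)² + (-24)²) = √625 = 25
|A_4A_1| = √((-20)² + (-21)²) = √841 = 29
Perimeter = 25 + 29 + 25 + 29 = 108.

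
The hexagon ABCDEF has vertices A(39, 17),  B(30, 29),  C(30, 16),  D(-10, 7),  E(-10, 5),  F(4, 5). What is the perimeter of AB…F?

|AB| = √((-9)² + (12)²) = √225 = 15
|BC| = √((0)² + (-13)²) = √169 = 13
|CD| = √((-40)² + (-9)²) = √1681 = 41
|DE| = √((0)² + (-2)²) = √4 = 2
|EF| = √((14)² + (0)²) = √196 = 14
|FA| = √((35)² + (12)²) = √1369 = 37
Perimeter = 15 + 13 + 41 + 2 + 14 + 37 = 122.

122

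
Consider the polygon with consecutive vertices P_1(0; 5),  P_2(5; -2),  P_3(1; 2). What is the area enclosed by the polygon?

4

Σ = (-25) + (12) + (5) = -8
Area = |Σ|/2 = 4.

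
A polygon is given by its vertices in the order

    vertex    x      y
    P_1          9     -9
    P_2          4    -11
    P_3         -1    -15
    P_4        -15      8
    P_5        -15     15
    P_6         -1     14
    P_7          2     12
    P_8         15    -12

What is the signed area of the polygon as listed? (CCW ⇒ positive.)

Apply the shoelace formula: 2A = Σ (x_i·y_{i+1} − x_{i+1}·y_i), indices taken mod 8.
Σ = (-63) + (-71) + (-233) + (-105) + (-195) + (-40) + (-204) + (-27) = -938
Signed area = Σ/2 = -469 (negative ⇒ clockwise traversal).

-469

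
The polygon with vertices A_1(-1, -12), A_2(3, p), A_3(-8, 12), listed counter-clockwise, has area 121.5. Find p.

Write out the shoelace sum; only the two edges meeting at A_2 involve p:
2·Area = [((-1)·p − 3·(-12)) + (3·12 − (-8)·p)] + 108
       = 7·p + 180 = 243
⇒ p = 9.

9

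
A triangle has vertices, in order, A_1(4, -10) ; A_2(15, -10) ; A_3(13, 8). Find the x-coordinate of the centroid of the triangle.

32/3

Apply Gauss's area formula. First the cross-terms c_i = x_i·y_{i+1} − x_{i+1}·y_i:
  110, 250, -162  ⇒  2A = 198, A = 99.
Then Σ (x_i + x_{i+1})·c_i = 6336, so x̄ = 6336 / (6·99) = 32/3.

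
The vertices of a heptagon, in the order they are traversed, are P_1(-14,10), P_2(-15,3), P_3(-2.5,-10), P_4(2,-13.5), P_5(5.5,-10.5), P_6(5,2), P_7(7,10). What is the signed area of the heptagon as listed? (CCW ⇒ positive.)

341

Apply the shoelace (surveyor's) formula: 2A = Σ (x_i·y_{i+1} − x_{i+1}·y_i), indices taken mod 7.
Cross-terms: 108, 157.5, 53.75, 53.25, 63.5, 36, 210  ⇒  Σ = 682
Signed area = Σ/2 = 341 (positive ⇒ counter-clockwise traversal).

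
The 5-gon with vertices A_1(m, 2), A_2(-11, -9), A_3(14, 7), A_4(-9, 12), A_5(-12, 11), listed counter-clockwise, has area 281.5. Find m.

-12

Write out the shoelace sum; only the two edges meeting at A_1 involve m:
2·Area = [((-12)·2 − m·11) + (m·(-9) − (-11)·2)] + 325
       = -20·m + 323 = 563
⇒ m = -12.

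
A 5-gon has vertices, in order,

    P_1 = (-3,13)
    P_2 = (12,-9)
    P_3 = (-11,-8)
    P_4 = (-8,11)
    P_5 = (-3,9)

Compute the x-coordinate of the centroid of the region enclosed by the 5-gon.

-19/12

Apply the surveyor's formula. First the cross-terms c_i = x_i·y_{i+1} − x_{i+1}·y_i:
  -129, -195, -185, -39, -12  ⇒  2A = -560, A = -280.
Then Σ (x_i + x_{i+1})·c_i = 2660, so x̄ = 2660 / (6·(-280)) = -19/12.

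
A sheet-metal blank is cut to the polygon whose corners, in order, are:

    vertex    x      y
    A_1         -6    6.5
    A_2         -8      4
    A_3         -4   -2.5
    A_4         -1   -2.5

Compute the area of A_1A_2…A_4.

Apply the shoelace (surveyor's) formula: 2A = Σ (x_i·y_{i+1} − x_{i+1}·y_i), indices taken mod 4.
Σ = (28) + (36) + (7.5) + (-21.5) = 50
Area = |Σ|/2 = 25.

25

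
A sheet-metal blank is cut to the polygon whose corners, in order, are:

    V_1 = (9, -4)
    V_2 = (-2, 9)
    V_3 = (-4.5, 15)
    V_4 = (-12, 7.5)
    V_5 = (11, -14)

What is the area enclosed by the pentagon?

Apply the surveyor's formula: 2A = Σ (x_i·y_{i+1} − x_{i+1}·y_i), indices taken mod 5.
Σ = (73) + (10.5) + (146.25) + (85.5) + (82) = 397.25
Area = |Σ|/2 = 198.625.

198.625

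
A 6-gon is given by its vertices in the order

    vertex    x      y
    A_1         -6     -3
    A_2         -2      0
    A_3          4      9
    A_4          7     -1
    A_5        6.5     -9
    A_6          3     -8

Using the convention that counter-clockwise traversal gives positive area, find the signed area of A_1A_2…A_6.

-114.75

Apply Gauss's area formula: 2A = Σ (x_i·y_{i+1} − x_{i+1}·y_i), indices taken mod 6.
Cross-terms: -6, -18, -67, -56.5, -25, -57  ⇒  Σ = -229.5
Signed area = Σ/2 = -114.75 (negative ⇒ clockwise traversal).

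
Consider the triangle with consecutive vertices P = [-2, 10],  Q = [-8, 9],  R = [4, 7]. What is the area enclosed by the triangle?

12

Cross-terms: 62, -92, 54  ⇒  Σ = 24
Area = |Σ|/2 = 12.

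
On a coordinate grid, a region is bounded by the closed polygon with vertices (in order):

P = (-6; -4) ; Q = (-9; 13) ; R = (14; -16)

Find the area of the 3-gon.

152

Apply the shoelace formula: 2A = Σ (x_i·y_{i+1} − x_{i+1}·y_i), indices taken mod 3.
Cross-terms: -114, -38, -152  ⇒  Σ = -304
Area = |Σ|/2 = 152.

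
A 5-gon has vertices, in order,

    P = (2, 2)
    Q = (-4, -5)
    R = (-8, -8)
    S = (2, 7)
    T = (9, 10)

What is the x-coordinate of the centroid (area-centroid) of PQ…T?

31/57

Apply the shoelace formula. First the cross-terms c_i = x_i·y_{i+1} − x_{i+1}·y_i:
  -2, -8, -40, -43, -2  ⇒  2A = -95, A = -47.5.
Then Σ (x_i + x_{i+1})·c_i = -155, so x̄ = -155 / (6·(-47.5)) = 31/57.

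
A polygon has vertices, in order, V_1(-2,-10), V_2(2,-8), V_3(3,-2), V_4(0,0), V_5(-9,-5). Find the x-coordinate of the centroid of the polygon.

-65/34

Apply Gauss's area formula. First the cross-terms c_i = x_i·y_{i+1} − x_{i+1}·y_i:
  36, 20, 0, 0, 80  ⇒  2A = 136, A = 68.
Then Σ (x_i + x_{i+1})·c_i = -780, so x̄ = -780 / (6·68) = -65/34.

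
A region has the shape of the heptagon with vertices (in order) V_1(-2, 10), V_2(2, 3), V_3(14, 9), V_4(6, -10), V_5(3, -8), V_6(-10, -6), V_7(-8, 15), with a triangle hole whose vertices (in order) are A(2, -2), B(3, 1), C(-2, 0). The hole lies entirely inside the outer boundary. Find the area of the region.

297

Outer boundary:
Σ = (-26) + (-24) + (-194) + (-18) + (-98) + (-198) + (-50) = -608
Area = |Σ|/2 = 304.
Hole:
Σ = (8) + (2) + (4) = 14
Area = |Σ|/2 = 7.
Net area = 304 − 7 = 297.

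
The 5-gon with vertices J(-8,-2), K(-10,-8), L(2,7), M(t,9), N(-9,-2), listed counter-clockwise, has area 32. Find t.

Write out the shoelace sum; only the two edges meeting at M involve t:
2·Area = [(2·9 − t·7) + (t·(-2) − (-9)·9)] + -8
       = -9·t + 91 = 64
⇒ t = 3.

3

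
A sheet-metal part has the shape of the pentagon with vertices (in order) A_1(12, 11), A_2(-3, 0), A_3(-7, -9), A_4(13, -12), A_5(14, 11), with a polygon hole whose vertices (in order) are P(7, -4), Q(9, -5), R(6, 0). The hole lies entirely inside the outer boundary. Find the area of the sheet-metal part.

Outer boundary:
A_1→A_2: (12)(0) − (-3)(11) = 33
A_2→A_3: (-3)(-9) − (-7)(0) = 27
A_3→A_4: (-7)(-12) − (13)(-9) = 201
A_4→A_5: (13)(11) − (14)(-12) = 311
A_5→A_1: (14)(11) − (12)(11) = 22
Σ = 594
Area = |Σ|/2 = 297.
Hole:
Σ = (1) + (30) + (-24) = 7
Area = |Σ|/2 = 3.5.
Net area = 297 − 3.5 = 293.5.

293.5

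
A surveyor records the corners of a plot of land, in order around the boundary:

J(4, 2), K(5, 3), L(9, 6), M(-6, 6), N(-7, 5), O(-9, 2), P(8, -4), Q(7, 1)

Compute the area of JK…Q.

Apply Gauss's area formula: 2A = Σ (x_i·y_{i+1} − x_{i+1}·y_i), indices taken mod 8.
Cross-terms: 2, 3, 90, 12, 31, 20, 36, 10  ⇒  Σ = 204
Area = |Σ|/2 = 102.

102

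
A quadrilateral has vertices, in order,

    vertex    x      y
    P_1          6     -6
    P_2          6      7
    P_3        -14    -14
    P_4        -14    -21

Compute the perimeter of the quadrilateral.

74

|P_1P_2| = √((0)² + (13)²) = √169 = 13
|P_2P_3| = √((-20)² + (-21)²) = √841 = 29
|P_3P_4| = √((0)² + (-7)²) = √49 = 7
|P_4P_1| = √((20)² + (15)²) = √625 = 25
Perimeter = 13 + 29 + 7 + 25 = 74.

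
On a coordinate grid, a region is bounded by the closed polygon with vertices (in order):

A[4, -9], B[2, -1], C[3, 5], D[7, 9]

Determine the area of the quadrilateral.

40

Apply the surveyor's formula: 2A = Σ (x_i·y_{i+1} − x_{i+1}·y_i), indices taken mod 4.
A→B: (4)(-1) − (2)(-9) = 14
B→C: (2)(5) − (3)(-1) = 13
C→D: (3)(9) − (7)(5) = -8
D→A: (7)(-9) − (4)(9) = -99
Σ = -80
Area = |Σ|/2 = 40.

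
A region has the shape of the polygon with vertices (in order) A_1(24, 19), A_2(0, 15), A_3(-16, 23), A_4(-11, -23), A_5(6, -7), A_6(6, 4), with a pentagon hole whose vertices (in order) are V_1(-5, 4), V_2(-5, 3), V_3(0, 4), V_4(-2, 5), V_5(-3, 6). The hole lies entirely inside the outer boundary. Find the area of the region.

753

Outer boundary:
Apply the surveyor's formula: 2A = Σ (x_i·y_{i+1} − x_{i+1}·y_i), indices taken mod 6.
A_1→A_2: (24)(15) − (0)(19) = 360
A_2→A_3: (0)(23) − (-16)(15) = 240
A_3→A_4: (-16)(-23) − (-11)(23) = 621
A_4→A_5: (-11)(-7) − (6)(-23) = 215
A_5→A_6: (6)(4) − (6)(-7) = 66
A_6→A_1: (6)(19) − (24)(4) = 18
Σ = 1520
Area = |Σ|/2 = 760.
Hole:
Apply the shoelace formula: 2A = Σ (x_i·y_{i+1} − x_{i+1}·y_i), indices taken mod 5.
Σ = (5) + (-20) + (8) + (3) + (18) = 14
Area = |Σ|/2 = 7.
Net area = 760 − 7 = 753.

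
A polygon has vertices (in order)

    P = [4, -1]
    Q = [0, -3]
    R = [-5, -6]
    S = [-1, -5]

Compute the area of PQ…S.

P→Q: (4)(-3) − (0)(-1) = -12
Q→R: (0)(-6) − (-5)(-3) = -15
R→S: (-5)(-5) − (-1)(-6) = 19
S→P: (-1)(-1) − (4)(-5) = 21
Σ = 13
Area = |Σ|/2 = 6.5.

6.5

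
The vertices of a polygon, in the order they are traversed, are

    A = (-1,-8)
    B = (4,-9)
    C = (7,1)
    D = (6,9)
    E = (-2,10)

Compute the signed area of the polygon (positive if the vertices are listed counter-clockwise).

134.5

Apply the shoelace formula: 2A = Σ (x_i·y_{i+1} − x_{i+1}·y_i), indices taken mod 5.
A→B: (-1)(-9) − (4)(-8) = 41
B→C: (4)(1) − (7)(-9) = 67
C→D: (7)(9) − (6)(1) = 57
D→E: (6)(10) − (-2)(9) = 78
E→A: (-2)(-8) − (-1)(10) = 26
Σ = 269
Signed area = Σ/2 = 134.5 (positive ⇒ counter-clockwise traversal).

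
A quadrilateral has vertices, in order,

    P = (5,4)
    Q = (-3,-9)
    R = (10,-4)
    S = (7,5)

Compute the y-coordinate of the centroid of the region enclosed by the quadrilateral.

Apply the shoelace (surveyor's) formula. First the cross-terms c_i = x_i·y_{i+1} − x_{i+1}·y_i:
  -33, 102, 78, 3  ⇒  2A = 150, A = 75.
Then Σ (y_i + y_{i+1})·c_i = -1056, so ȳ = -1056 / (6·75) = -176/75.

-176/75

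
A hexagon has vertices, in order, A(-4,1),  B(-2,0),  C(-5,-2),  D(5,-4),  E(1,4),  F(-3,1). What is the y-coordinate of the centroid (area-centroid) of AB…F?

Apply the shoelace (surveyor's) formula. First the cross-terms c_i = x_i·y_{i+1} − x_{i+1}·y_i:
  2, 4, 30, 24, 13, 1  ⇒  2A = 74, A = 37.
Then Σ (y_i + y_{i+1})·c_i = -119, so ȳ = -119 / (6·37) = -119/222.

-119/222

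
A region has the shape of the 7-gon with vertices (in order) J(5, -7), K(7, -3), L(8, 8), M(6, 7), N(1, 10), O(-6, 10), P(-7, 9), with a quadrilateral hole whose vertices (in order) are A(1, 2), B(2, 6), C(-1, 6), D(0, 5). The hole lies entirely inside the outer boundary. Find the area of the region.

Outer boundary:
Apply the shoelace (surveyor's) formula: 2A = Σ (x_i·y_{i+1} − x_{i+1}·y_i), indices taken mod 7.
J→K: (5)(-3) − (7)(-7) = 34
K→L: (7)(8) − (8)(-3) = 80
L→M: (8)(7) − (6)(8) = 8
M→N: (6)(10) − (1)(7) = 53
N→O: (1)(10) − (-6)(10) = 70
O→P: (-6)(9) − (-7)(10) = 16
P→J: (-7)(-7) − (5)(9) = 4
Σ = 265
Area = |Σ|/2 = 132.5.
Hole:
Apply Gauss's area formula: 2A = Σ (x_i·y_{i+1} − x_{i+1}·y_i), indices taken mod 4.
A→B: (1)(6) − (2)(2) = 2
B→C: (2)(6) − (-1)(6) = 18
C→D: (-1)(5) − (0)(6) = -5
D→A: (0)(2) − (1)(5) = -5
Σ = 10
Area = |Σ|/2 = 5.
Net area = 132.5 − 5 = 127.5.

127.5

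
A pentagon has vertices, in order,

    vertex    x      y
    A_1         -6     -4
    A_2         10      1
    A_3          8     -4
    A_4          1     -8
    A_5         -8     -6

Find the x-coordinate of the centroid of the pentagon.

361/222

Apply the shoelace formula. First the cross-terms c_i = x_i·y_{i+1} − x_{i+1}·y_i:
  34, -48, -60, -70, -4  ⇒  2A = -148, A = -74.
Then Σ (x_i + x_{i+1})·c_i = -722, so x̄ = -722 / (6·(-74)) = 361/222.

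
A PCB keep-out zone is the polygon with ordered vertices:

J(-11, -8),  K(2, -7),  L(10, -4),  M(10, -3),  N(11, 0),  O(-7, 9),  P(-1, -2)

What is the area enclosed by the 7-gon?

153

Apply Gauss's area formula: 2A = Σ (x_i·y_{i+1} − x_{i+1}·y_i), indices taken mod 7.
Σ = (93) + (62) + (10) + (33) + (99) + (23) + (-14) = 306
Area = |Σ|/2 = 153.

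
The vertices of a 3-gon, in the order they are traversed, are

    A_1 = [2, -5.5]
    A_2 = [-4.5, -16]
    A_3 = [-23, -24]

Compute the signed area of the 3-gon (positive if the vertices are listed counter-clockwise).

Σ = (-56.75) + (-260) + (174.5) = -142.25
Signed area = Σ/2 = -71.125 (negative ⇒ clockwise traversal).

-71.125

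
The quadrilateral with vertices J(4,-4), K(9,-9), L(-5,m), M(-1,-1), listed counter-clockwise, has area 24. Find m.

8

Write out the shoelace sum; only the two edges meeting at L involve m:
2·Area = [(9·m − (-5)·(-9)) + ((-5)·(-1) − (-1)·m)] + 8
       = 10·m + -32 = 48
⇒ m = 8.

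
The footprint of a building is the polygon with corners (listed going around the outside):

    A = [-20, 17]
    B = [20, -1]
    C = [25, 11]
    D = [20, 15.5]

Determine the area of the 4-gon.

Apply the shoelace formula: 2A = Σ (x_i·y_{i+1} − x_{i+1}·y_i), indices taken mod 4.
A→B: (-20)(-1) − (20)(17) = -320
B→C: (20)(11) − (25)(-1) = 245
C→D: (25)(15.5) − (20)(11) = 167.5
D→A: (20)(17) − (-20)(15.5) = 650
Σ = 742.5
Area = |Σ|/2 = 371.25.

371.25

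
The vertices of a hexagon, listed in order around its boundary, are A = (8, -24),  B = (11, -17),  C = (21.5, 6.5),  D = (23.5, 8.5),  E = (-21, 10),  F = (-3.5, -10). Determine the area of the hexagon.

708.75

A→B: (8)(-17) − (11)(-24) = 128
B→C: (11)(6.5) − (21.5)(-17) = 437
C→D: (21.5)(8.5) − (23.5)(6.5) = 30
D→E: (23.5)(10) − (-21)(8.5) = 413.5
E→F: (-21)(-10) − (-3.5)(10) = 245
F→A: (-3.5)(-24) − (8)(-10) = 164
Σ = 1417.5
Area = |Σ|/2 = 708.75.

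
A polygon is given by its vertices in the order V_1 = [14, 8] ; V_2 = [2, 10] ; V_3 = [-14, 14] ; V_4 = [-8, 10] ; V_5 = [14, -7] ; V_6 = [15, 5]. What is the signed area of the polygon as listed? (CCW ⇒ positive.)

V_1→V_2: (14)(10) − (2)(8) = 124
V_2→V_3: (2)(14) − (-14)(10) = 168
V_3→V_4: (-14)(10) − (-8)(14) = -28
V_4→V_5: (-8)(-7) − (14)(10) = -84
V_5→V_6: (14)(5) − (15)(-7) = 175
V_6→V_1: (15)(8) − (14)(5) = 50
Σ = 405
Signed area = Σ/2 = 202.5 (positive ⇒ counter-clockwise traversal).

202.5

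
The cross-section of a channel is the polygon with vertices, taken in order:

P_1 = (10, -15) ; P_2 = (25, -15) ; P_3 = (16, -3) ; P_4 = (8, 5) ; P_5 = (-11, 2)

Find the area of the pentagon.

Apply Gauss's area formula: 2A = Σ (x_i·y_{i+1} − x_{i+1}·y_i), indices taken mod 5.
Cross-terms: 225, 165, 104, 71, 145  ⇒  Σ = 710
Area = |Σ|/2 = 355.

355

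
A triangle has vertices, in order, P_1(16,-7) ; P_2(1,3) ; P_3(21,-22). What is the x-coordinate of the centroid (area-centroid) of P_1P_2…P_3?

Apply the shoelace formula. First the cross-terms c_i = x_i·y_{i+1} − x_{i+1}·y_i:
  55, -85, 205  ⇒  2A = 175, A = 87.5.
Then Σ (x_i + x_{i+1})·c_i = 6650, so x̄ = 6650 / (6·87.5) = 38/3.

38/3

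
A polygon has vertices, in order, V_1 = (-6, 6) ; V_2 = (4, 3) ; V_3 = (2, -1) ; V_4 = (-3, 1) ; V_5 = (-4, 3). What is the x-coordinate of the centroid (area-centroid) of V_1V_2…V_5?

-0.625

Apply Gauss's area formula. First the cross-terms c_i = x_i·y_{i+1} − x_{i+1}·y_i:
  -42, -10, -1, -5, -6  ⇒  2A = -64, A = -32.
Then Σ (x_i + x_{i+1})·c_i = 120, so x̄ = 120 / (6·(-32)) = -0.625.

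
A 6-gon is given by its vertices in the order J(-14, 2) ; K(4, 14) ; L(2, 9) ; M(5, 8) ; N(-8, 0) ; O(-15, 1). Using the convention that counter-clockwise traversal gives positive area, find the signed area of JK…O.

Apply the shoelace formula: 2A = Σ (x_i·y_{i+1} − x_{i+1}·y_i), indices taken mod 6.
J→K: (-14)(14) − (4)(2) = -204
K→L: (4)(9) − (2)(14) = 8
L→M: (2)(8) − (5)(9) = -29
M→N: (5)(0) − (-8)(8) = 64
N→O: (-8)(1) − (-15)(0) = -8
O→J: (-15)(2) − (-14)(1) = -16
Σ = -185
Signed area = Σ/2 = -92.5 (negative ⇒ clockwise traversal).

-92.5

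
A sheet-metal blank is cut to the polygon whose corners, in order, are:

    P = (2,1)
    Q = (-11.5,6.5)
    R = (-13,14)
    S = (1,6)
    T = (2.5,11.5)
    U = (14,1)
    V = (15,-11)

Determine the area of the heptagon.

Σ = (24.5) + (-76.5) + (-92) + (-3.5) + (-158.5) + (-169) + (37) = -438
Area = |Σ|/2 = 219.

219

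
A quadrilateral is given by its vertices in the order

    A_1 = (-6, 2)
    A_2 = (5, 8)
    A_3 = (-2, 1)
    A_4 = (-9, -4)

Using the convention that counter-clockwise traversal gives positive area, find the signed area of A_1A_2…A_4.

-31

Cross-terms: -58, 21, 17, -42  ⇒  Σ = -62
Signed area = Σ/2 = -31 (negative ⇒ clockwise traversal).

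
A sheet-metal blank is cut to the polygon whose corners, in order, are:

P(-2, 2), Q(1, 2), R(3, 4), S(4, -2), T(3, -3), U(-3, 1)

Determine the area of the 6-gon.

23

Cross-terms: -6, -2, -22, -6, -6, -4  ⇒  Σ = -46
Area = |Σ|/2 = 23.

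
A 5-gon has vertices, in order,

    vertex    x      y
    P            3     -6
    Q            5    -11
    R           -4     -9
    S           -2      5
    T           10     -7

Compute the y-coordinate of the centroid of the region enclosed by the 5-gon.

Apply the surveyor's formula. First the cross-terms c_i = x_i·y_{i+1} − x_{i+1}·y_i:
  -3, -89, -38, -36, -39  ⇒  2A = -205, A = -102.5.
Then Σ (y_i + y_{i+1})·c_i = 2562, so ȳ = 2562 / (6·(-102.5)) = -854/205.

-854/205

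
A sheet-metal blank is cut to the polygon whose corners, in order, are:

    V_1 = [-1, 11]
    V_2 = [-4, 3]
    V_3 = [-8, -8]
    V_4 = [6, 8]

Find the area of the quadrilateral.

Apply the shoelace (surveyor's) formula: 2A = Σ (x_i·y_{i+1} − x_{i+1}·y_i), indices taken mod 4.
Σ = (41) + (56) + (-16) + (74) = 155
Area = |Σ|/2 = 77.5.

77.5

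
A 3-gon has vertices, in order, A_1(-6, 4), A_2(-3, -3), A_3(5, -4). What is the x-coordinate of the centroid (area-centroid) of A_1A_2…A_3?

Apply the surveyor's formula. First the cross-terms c_i = x_i·y_{i+1} − x_{i+1}·y_i:
  30, 27, -4  ⇒  2A = 53, A = 26.5.
Then Σ (x_i + x_{i+1})·c_i = -212, so x̄ = -212 / (6·26.5) = -4/3.

-4/3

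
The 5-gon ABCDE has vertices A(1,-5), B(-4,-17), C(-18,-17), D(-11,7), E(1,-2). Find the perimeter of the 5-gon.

70

|AB| = √((-5)² + (-12)²) = √169 = 13
|BC| = √((-14)² + (0)²) = √196 = 14
|CD| = √((7)² + (24)²) = √625 = 25
|DE| = √((12)² + (-9)²) = √225 = 15
|EA| = √((0)² + (-3)²) = √9 = 3
Perimeter = 13 + 14 + 25 + 15 + 3 = 70.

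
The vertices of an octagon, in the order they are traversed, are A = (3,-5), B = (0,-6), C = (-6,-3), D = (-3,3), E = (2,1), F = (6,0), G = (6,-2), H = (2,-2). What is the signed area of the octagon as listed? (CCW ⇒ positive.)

Apply Gauss's area formula: 2A = Σ (x_i·y_{i+1} − x_{i+1}·y_i), indices taken mod 8.
Σ = (-18) + (-36) + (-27) + (-9) + (-6) + (-12) + (-8) + (-4) = -120
Signed area = Σ/2 = -60 (negative ⇒ clockwise traversal).

-60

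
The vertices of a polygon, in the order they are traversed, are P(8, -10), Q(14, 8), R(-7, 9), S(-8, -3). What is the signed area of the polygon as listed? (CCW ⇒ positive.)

Apply Gauss's area formula: 2A = Σ (x_i·y_{i+1} − x_{i+1}·y_i), indices taken mod 4.
Σ = (204) + (182) + (93) + (104) = 583
Signed area = Σ/2 = 291.5 (positive ⇒ counter-clockwise traversal).

291.5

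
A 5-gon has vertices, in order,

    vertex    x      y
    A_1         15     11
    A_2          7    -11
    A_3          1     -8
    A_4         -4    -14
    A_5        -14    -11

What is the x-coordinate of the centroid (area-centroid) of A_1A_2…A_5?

Apply the shoelace formula. First the cross-terms c_i = x_i·y_{i+1} − x_{i+1}·y_i:
  -242, -45, -46, -152, 11  ⇒  2A = -474, A = -237.
Then Σ (x_i + x_{i+1})·c_i = -2799, so x̄ = -2799 / (6·(-237)) = 311/158.

311/158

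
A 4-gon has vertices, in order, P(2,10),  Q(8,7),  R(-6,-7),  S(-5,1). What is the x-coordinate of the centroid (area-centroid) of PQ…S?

Apply the shoelace formula. First the cross-terms c_i = x_i·y_{i+1} − x_{i+1}·y_i:
  -66, -14, -41, -52  ⇒  2A = -173, A = -86.5.
Then Σ (x_i + x_{i+1})·c_i = -81, so x̄ = -81 / (6·(-86.5)) = 27/173.

27/173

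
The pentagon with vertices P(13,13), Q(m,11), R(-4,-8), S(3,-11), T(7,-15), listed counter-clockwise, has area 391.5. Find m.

-10

The doubled signed area Σ (x_i y_{i+1} − x_{i+1} y_i) is linear in m.
With m=0 it equals 573; the coefficient of m is -21 (from the two edges through Q).
So -21·m + 573 = 2·391.5 = 783 ⇒ m = -10.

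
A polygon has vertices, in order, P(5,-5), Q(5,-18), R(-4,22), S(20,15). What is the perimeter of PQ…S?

|PQ| = √((0)² + (-13)²) = √169 = 13
|QR| = √((-9)² + (40)²) = √1681 = 41
|RS| = √((24)² + (-7)²) = √625 = 25
|SP| = √((-15)² + (-20)²) = √625 = 25
Perimeter = 13 + 41 + 25 + 25 = 104.

104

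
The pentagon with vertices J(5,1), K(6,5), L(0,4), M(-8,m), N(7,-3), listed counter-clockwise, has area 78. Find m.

The doubled signed area Σ (x_i y_{i+1} − x_{i+1} y_i) is linear in m.
With m=0 it equals 121; the coefficient of m is -7 (from the two edges through M).
So -7·m + 121 = 2·78 = 156 ⇒ m = -5.

-5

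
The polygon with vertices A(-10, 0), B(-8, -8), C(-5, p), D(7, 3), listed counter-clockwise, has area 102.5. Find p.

The doubled signed area Σ (x_i y_{i+1} − x_{i+1} y_i) is linear in p.
With p=0 it equals 55; the coefficient of p is -15 (from the two edges through C).
So -15·p + 55 = 2·102.5 = 205 ⇒ p = -10.

-10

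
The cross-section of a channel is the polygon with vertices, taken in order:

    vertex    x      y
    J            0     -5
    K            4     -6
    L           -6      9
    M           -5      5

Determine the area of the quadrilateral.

Apply the surveyor's formula: 2A = Σ (x_i·y_{i+1} − x_{i+1}·y_i), indices taken mod 4.
J→K: (0)(-6) − (4)(-5) = 20
K→L: (4)(9) − (-6)(-6) = 0
L→M: (-6)(5) − (-5)(9) = 15
M→J: (-5)(-5) − (0)(5) = 25
Σ = 60
Area = |Σ|/2 = 30.

30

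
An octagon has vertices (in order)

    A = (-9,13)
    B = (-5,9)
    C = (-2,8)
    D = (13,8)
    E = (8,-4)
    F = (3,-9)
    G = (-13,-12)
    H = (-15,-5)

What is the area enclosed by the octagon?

421

Apply the shoelace formula: 2A = Σ (x_i·y_{i+1} − x_{i+1}·y_i), indices taken mod 8.
Σ = (-16) + (-22) + (-120) + (-116) + (-60) + (-153) + (-115) + (-240) = -842
Area = |Σ|/2 = 421.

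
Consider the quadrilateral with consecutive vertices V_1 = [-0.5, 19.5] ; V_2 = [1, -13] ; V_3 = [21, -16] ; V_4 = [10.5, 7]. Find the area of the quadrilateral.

383.625

Apply the surveyor's formula: 2A = Σ (x_i·y_{i+1} − x_{i+1}·y_i), indices taken mod 4.
Cross-terms: -13, 257, 315, 208.25  ⇒  Σ = 767.25
Area = |Σ|/2 = 383.625.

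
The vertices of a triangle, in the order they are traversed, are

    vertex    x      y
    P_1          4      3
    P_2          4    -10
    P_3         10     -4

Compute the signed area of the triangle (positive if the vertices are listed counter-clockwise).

Apply the surveyor's formula: 2A = Σ (x_i·y_{i+1} − x_{i+1}·y_i), indices taken mod 3.
Σ = (-52) + (84) + (46) = 78
Signed area = Σ/2 = 39 (positive ⇒ counter-clockwise traversal).

39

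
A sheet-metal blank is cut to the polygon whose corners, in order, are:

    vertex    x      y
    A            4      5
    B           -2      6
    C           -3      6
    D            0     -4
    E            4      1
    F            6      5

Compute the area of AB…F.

Apply Gauss's area formula: 2A = Σ (x_i·y_{i+1} − x_{i+1}·y_i), indices taken mod 6.
Σ = (34) + (6) + (12) + (16) + (14) + (10) = 92
Area = |Σ|/2 = 46.

46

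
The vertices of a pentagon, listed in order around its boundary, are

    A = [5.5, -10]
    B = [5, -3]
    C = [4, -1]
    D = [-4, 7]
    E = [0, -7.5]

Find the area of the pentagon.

67.875

Cross-terms: 33.5, 7, 24, 30, 41.25  ⇒  Σ = 135.75
Area = |Σ|/2 = 67.875.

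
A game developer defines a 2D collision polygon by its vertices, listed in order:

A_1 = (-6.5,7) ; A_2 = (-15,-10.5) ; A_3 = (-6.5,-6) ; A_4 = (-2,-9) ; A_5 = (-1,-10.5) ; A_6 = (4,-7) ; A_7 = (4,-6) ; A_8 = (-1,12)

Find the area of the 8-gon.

Apply the shoelace (surveyor's) formula: 2A = Σ (x_i·y_{i+1} − x_{i+1}·y_i), indices taken mod 8.
Σ = (173.25) + (21.75) + (46.5) + (12) + (49) + (4) + (42) + (71) = 419.5
Area = |Σ|/2 = 209.75.

209.75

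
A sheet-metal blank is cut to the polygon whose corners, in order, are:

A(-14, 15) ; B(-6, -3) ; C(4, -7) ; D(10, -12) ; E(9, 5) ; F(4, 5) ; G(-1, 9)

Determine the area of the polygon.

Σ = (132) + (54) + (22) + (158) + (25) + (41) + (111) = 543
Area = |Σ|/2 = 271.5.

271.5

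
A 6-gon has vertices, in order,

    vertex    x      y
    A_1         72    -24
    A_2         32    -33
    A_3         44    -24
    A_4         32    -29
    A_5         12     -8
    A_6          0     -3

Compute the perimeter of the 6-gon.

|A_1A_2| = √((-40)² + (-9)²) = √1681 = 41
|A_2A_3| = √((12)² + (9)²) = √225 = 15
|A_3A_4| = √((-12)² + (-5)²) = √169 = 13
|A_4A_5| = √((-20)² + (21)²) = √841 = 29
|A_5A_6| = √((-12)² + (5)²) = √169 = 13
|A_6A_1| = √((72)² + (-21)²) = √5625 = 75
Perimeter = 41 + 15 + 13 + 29 + 13 + 75 = 186.

186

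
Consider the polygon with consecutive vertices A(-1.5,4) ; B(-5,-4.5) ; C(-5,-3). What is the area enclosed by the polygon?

2.625

Apply Gauss's area formula: 2A = Σ (x_i·y_{i+1} − x_{i+1}·y_i), indices taken mod 3.
Σ = (26.75) + (-7.5) + (-24.5) = -5.25
Area = |Σ|/2 = 2.625.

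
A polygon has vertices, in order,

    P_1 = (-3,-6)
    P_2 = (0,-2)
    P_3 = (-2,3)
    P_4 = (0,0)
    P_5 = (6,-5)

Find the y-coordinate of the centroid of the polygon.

-509/147

Apply the surveyor's formula. First the cross-terms c_i = x_i·y_{i+1} − x_{i+1}·y_i:
  6, -4, 0, 0, -51  ⇒  2A = -49, A = -24.5.
Then Σ (y_i + y_{i+1})·c_i = 509, so ȳ = 509 / (6·(-24.5)) = -509/147.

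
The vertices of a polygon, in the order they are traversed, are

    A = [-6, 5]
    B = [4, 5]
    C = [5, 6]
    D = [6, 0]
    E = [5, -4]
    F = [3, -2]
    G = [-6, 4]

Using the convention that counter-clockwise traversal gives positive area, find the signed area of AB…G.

Apply the shoelace (surveyor's) formula: 2A = Σ (x_i·y_{i+1} − x_{i+1}·y_i), indices taken mod 7.
A→B: (-6)(5) − (4)(5) = -50
B→C: (4)(6) − (5)(5) = -1
C→D: (5)(0) − (6)(6) = -36
D→E: (6)(-4) − (5)(0) = -24
E→F: (5)(-2) − (3)(-4) = 2
F→G: (3)(4) − (-6)(-2) = 0
G→A: (-6)(5) − (-6)(4) = -6
Σ = -115
Signed area = Σ/2 = -57.5 (negative ⇒ clockwise traversal).

-57.5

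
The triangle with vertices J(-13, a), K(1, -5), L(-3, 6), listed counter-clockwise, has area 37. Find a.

The doubled signed area Σ (x_i y_{i+1} − x_{i+1} y_i) is linear in a.
With a=0 it equals 134; the coefficient of a is -4 (from the two edges through J).
So -4·a + 134 = 2·37 = 74 ⇒ a = 15.

15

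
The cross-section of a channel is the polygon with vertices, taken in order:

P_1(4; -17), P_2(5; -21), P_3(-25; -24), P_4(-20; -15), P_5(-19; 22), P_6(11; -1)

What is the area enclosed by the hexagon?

Σ = (1) + (-645) + (-105) + (-725) + (-223) + (-183) = -1880
Area = |Σ|/2 = 940.

940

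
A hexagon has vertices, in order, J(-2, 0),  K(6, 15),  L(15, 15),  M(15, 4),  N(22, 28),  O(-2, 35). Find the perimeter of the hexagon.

|JK| = √((8)² + (15)²) = √289 = 17
|KL| = √((9)² + (0)²) = √81 = 9
|LM| = √((0)² + (-11)²) = √121 = 11
|MN| = √((7)² + (24)²) = √625 = 25
|NO| = √((-24)² + (7)²) = √625 = 25
|OJ| = √((0)² + (-35)²) = √1225 = 35
Perimeter = 17 + 9 + 11 + 25 + 25 + 35 = 122.

122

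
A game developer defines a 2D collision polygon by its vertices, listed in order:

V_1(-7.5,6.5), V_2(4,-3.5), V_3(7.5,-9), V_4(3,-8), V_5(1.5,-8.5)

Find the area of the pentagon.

55

Apply Gauss's area formula: 2A = Σ (x_i·y_{i+1} − x_{i+1}·y_i), indices taken mod 5.
Σ = (0.25) + (-9.75) + (-33) + (-13.5) + (-54) = -110
Area = |Σ|/2 = 55.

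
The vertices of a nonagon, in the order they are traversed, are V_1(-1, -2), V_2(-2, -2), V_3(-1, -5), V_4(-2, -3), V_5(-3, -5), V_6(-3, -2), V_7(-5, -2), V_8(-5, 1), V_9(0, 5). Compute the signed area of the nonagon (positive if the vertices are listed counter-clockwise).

-24

Apply the surveyor's formula: 2A = Σ (x_i·y_{i+1} − x_{i+1}·y_i), indices taken mod 9.
Σ = (-2) + (8) + (-7) + (1) + (-9) + (-4) + (-15) + (-25) + (5) = -48
Signed area = Σ/2 = -24 (negative ⇒ clockwise traversal).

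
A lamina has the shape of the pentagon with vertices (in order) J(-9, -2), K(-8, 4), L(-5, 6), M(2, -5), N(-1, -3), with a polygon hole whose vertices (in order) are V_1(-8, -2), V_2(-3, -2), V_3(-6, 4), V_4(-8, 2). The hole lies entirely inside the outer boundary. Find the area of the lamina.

Outer boundary:
Apply the shoelace (surveyor's) formula: 2A = Σ (x_i·y_{i+1} − x_{i+1}·y_i), indices taken mod 5.
Cross-terms: -52, -28, 13, -11, -25  ⇒  Σ = -103
Area = |Σ|/2 = 51.5.
Hole:
Σ = (10) + (-24) + (20) + (32) = 38
Area = |Σ|/2 = 19.
Net area = 51.5 − 19 = 32.5.

32.5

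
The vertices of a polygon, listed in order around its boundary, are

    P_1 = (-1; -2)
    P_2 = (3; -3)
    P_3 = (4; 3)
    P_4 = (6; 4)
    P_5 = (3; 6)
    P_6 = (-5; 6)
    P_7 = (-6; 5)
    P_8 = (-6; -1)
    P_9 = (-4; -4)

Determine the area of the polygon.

85.5

Apply the shoelace (surveyor's) formula: 2A = Σ (x_i·y_{i+1} − x_{i+1}·y_i), indices taken mod 9.
Σ = (9) + (21) + (-2) + (24) + (48) + (11) + (36) + (20) + (4) = 171
Area = |Σ|/2 = 85.5.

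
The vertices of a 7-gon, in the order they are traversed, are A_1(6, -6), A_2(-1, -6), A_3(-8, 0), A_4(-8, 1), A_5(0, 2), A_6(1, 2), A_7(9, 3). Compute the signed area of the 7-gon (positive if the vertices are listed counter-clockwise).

-101.5

Apply the shoelace formula: 2A = Σ (x_i·y_{i+1} − x_{i+1}·y_i), indices taken mod 7.
Cross-terms: -42, -48, -8, -16, -2, -15, -72  ⇒  Σ = -203
Signed area = Σ/2 = -101.5 (negative ⇒ clockwise traversal).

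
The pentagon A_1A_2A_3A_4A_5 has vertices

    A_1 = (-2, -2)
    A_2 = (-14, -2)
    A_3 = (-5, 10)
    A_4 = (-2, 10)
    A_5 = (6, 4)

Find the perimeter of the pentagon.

|A_1A_2| = √((-12)² + (0)²) = √144 = 12
|A_2A_3| = √((9)² + (12)²) = √225 = 15
|A_3A_4| = √((3)² + (0)²) = √9 = 3
|A_4A_5| = √((8)² + (-6)²) = √100 = 10
|A_5A_1| = √((-8)² + (-6)²) = √100 = 10
Perimeter = 12 + 15 + 3 + 10 + 10 = 50.

50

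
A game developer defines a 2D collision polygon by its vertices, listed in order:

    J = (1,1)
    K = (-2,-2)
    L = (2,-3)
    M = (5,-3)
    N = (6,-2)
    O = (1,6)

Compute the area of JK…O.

30

Cross-terms: 0, 10, 9, 8, 38, -5  ⇒  Σ = 60
Area = |Σ|/2 = 30.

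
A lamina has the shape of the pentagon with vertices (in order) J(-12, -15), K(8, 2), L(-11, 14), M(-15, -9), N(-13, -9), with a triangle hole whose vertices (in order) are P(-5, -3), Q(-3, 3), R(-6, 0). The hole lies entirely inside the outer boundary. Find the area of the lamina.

316

Outer boundary:
Apply the shoelace formula: 2A = Σ (x_i·y_{i+1} − x_{i+1}·y_i), indices taken mod 5.
Σ = (96) + (134) + (309) + (18) + (87) = 644
Area = |Σ|/2 = 322.
Hole:
Cross-terms: -24, 18, 18  ⇒  Σ = 12
Area = |Σ|/2 = 6.
Net area = 322 − 6 = 316.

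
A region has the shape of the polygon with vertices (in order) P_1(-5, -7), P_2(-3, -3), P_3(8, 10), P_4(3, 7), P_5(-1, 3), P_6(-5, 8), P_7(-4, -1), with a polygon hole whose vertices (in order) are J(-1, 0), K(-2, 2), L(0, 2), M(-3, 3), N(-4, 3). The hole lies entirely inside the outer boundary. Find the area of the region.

Outer boundary:
Σ = (-6) + (-6) + (26) + (16) + (7) + (37) + (23) = 97
Area = |Σ|/2 = 48.5.
Hole:
Apply Gauss's area formula: 2A = Σ (x_i·y_{i+1} − x_{i+1}·y_i), indices taken mod 5.
Cross-terms: -2, -4, 6, 3, 3  ⇒  Σ = 6
Area = |Σ|/2 = 3.
Net area = 48.5 − 3 = 45.5.

45.5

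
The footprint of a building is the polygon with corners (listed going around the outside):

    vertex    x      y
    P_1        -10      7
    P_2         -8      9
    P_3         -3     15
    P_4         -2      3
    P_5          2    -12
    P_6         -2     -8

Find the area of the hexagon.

Cross-terms: -34, -93, 21, 18, -40, -94  ⇒  Σ = -222
Area = |Σ|/2 = 111.

111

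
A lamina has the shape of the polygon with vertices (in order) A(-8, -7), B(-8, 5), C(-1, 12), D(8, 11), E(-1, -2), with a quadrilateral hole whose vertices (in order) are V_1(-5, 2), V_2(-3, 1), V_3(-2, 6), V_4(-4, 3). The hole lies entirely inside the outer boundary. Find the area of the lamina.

149

Outer boundary:
Apply the surveyor's formula: 2A = Σ (x_i·y_{i+1} − x_{i+1}·y_i), indices taken mod 5.
Σ = (-96) + (-91) + (-107) + (-5) + (-9) = -308
Area = |Σ|/2 = 154.
Hole:
V_1→V_2: (-5)(1) − (-3)(2) = 1
V_2→V_3: (-3)(6) − (-2)(1) = -16
V_3→V_4: (-2)(3) − (-4)(6) = 18
V_4→V_1: (-4)(2) − (-5)(3) = 7
Σ = 10
Area = |Σ|/2 = 5.
Net area = 154 − 5 = 149.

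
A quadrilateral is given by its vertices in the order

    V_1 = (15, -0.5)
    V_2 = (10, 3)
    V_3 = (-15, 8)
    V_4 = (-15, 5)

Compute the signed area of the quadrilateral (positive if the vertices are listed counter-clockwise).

76.25

Σ = (50) + (125) + (45) + (-67.5) = 152.5
Signed area = Σ/2 = 76.25 (positive ⇒ counter-clockwise traversal).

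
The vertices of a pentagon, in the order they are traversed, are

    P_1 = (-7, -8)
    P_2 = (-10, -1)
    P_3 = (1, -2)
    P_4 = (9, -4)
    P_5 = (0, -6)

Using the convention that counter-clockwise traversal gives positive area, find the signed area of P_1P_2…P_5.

-67

Σ = (-73) + (21) + (14) + (-54) + (-42) = -134
Signed area = Σ/2 = -67 (negative ⇒ clockwise traversal).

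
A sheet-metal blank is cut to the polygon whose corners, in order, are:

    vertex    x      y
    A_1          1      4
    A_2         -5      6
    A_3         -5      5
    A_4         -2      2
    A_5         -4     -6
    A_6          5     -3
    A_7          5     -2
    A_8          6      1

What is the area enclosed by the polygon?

69

Σ = (26) + (5) + (0) + (20) + (42) + (5) + (17) + (23) = 138
Area = |Σ|/2 = 69.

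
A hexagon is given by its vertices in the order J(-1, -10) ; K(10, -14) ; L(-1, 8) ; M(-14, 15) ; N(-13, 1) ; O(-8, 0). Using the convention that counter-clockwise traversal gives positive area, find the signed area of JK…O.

273

Cross-terms: 114, 66, 97, 181, 8, 80  ⇒  Σ = 546
Signed area = Σ/2 = 273 (positive ⇒ counter-clockwise traversal).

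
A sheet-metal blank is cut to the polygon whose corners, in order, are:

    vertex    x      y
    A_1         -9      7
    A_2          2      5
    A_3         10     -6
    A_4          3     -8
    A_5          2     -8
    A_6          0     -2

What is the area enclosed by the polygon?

A_1→A_2: (-9)(5) − (2)(7) = -59
A_2→A_3: (2)(-6) − (10)(5) = -62
A_3→A_4: (10)(-8) − (3)(-6) = -62
A_4→A_5: (3)(-8) − (2)(-8) = -8
A_5→A_6: (2)(-2) − (0)(-8) = -4
A_6→A_1: (0)(7) − (-9)(-2) = -18
Σ = -213
Area = |Σ|/2 = 106.5.

106.5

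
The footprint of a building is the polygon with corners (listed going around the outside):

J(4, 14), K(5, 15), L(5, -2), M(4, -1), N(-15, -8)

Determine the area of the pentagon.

158.5

Σ = (-10) + (-85) + (3) + (-47) + (-178) = -317
Area = |Σ|/2 = 158.5.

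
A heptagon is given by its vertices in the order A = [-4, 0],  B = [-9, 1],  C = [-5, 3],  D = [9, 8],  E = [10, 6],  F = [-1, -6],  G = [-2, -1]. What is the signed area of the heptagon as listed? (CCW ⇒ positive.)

Σ = (-4) + (-22) + (-67) + (-26) + (-54) + (-11) + (-4) = -188
Signed area = Σ/2 = -94 (negative ⇒ clockwise traversal).

-94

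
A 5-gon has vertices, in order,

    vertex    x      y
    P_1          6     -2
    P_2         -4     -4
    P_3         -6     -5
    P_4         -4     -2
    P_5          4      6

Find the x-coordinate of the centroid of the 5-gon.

16/13

Apply the surveyor's formula. First the cross-terms c_i = x_i·y_{i+1} − x_{i+1}·y_i:
  -32, -4, -8, -16, -44  ⇒  2A = -104, A = -52.
Then Σ (x_i + x_{i+1})·c_i = -384, so x̄ = -384 / (6·(-52)) = 16/13.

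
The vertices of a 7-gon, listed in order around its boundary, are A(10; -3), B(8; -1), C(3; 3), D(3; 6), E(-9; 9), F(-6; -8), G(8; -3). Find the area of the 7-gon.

Apply Gauss's area formula: 2A = Σ (x_i·y_{i+1} − x_{i+1}·y_i), indices taken mod 7.
A→B: (10)(-1) − (8)(-3) = 14
B→C: (8)(3) − (3)(-1) = 27
C→D: (3)(6) − (3)(3) = 9
D→E: (3)(9) − (-9)(6) = 81
E→F: (-9)(-8) − (-6)(9) = 126
F→G: (-6)(-3) − (8)(-8) = 82
G→A: (8)(-3) − (10)(-3) = 6
Σ = 345
Area = |Σ|/2 = 172.5.

172.5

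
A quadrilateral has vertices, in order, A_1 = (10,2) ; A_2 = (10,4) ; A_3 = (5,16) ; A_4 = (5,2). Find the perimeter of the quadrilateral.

|A_1A_2| = √((0)² + (2)²) = √4 = 2
|A_2A_3| = √((-5)² + (12)²) = √169 = 13
|A_3A_4| = √((0)² + (-14)²) = √196 = 14
|A_4A_1| = √((5)² + (0)²) = √25 = 5
Perimeter = 2 + 13 + 14 + 5 = 34.

34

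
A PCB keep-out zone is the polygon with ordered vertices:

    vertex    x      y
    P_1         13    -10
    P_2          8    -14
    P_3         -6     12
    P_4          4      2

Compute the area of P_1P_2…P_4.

Σ = (-102) + (12) + (-60) + (-66) = -216
Area = |Σ|/2 = 108.

108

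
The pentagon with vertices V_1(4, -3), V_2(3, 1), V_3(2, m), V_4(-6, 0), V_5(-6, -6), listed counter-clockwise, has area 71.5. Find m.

6

Write out the shoelace sum; only the two edges meeting at V_3 involve m:
2·Area = [(3·m − 2·1) + (2·0 − (-6)·m)] + 91
       = 9·m + 89 = 143
⇒ m = 6.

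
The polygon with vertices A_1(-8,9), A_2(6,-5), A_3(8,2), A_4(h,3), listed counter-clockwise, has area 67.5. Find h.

7

Write out the shoelace sum; only the two edges meeting at A_4 involve h:
2·Area = [(8·3 − h·2) + (h·9 − (-8)·3)] + 38
       = 7·h + 86 = 135
⇒ h = 7.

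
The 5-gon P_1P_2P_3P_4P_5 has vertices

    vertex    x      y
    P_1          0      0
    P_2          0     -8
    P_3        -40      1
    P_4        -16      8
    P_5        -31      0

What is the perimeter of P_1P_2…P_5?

122

|P_1P_2| = √((0)² + (-8)²) = √64 = 8
|P_2P_3| = √((-40)² + (9)²) = √1681 = 41
|P_3P_4| = √((24)² + (7)²) = √625 = 25
|P_4P_5| = √((-15)² + (-8)²) = √289 = 17
|P_5P_1| = √((31)² + (0)²) = √961 = 31
Perimeter = 8 + 41 + 25 + 17 + 31 = 122.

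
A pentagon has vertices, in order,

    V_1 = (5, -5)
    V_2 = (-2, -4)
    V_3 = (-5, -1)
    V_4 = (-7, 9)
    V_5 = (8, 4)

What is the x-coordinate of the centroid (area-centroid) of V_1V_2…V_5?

11/39

Apply Gauss's area formula. First the cross-terms c_i = x_i·y_{i+1} − x_{i+1}·y_i:
  -30, -18, -52, -100, -60  ⇒  2A = -260, A = -130.
Then Σ (x_i + x_{i+1})·c_i = -220, so x̄ = -220 / (6·(-130)) = 11/39.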